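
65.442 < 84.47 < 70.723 False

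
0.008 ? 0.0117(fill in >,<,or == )<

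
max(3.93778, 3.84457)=3.93778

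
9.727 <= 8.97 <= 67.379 False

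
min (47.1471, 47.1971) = 47.1471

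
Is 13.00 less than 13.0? No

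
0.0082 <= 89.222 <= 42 False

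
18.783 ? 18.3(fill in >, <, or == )>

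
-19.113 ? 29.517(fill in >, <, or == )<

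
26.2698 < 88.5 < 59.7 False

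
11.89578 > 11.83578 True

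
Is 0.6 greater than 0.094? Yes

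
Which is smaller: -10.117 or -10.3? -10.3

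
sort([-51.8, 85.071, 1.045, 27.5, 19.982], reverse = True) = [85.071, 27.5, 19.982, 1.045, -51.8]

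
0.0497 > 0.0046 True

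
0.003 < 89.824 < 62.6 False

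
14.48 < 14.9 True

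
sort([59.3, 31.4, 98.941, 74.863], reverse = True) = [98.941, 74.863, 59.3, 31.4]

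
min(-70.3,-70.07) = -70.3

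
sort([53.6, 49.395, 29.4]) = [29.4, 49.395, 53.6]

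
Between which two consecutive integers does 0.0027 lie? 0 and 1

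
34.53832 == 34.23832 False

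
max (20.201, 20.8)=20.8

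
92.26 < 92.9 True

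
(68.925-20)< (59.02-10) True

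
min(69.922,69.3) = 69.3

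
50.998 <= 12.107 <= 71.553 False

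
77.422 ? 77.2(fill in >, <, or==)>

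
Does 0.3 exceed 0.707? No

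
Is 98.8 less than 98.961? Yes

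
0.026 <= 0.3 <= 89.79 True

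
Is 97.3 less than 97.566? Yes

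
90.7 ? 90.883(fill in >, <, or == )<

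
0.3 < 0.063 False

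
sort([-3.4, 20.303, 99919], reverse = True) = [99919, 20.303, -3.4]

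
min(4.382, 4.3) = 4.3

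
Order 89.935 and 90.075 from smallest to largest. 89.935, 90.075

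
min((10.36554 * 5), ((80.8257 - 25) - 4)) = 51.8257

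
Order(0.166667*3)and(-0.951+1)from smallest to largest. (-0.951+1), (0.166667*3)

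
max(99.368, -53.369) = 99.368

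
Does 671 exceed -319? Yes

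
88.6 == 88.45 False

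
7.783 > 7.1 True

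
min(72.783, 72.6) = 72.6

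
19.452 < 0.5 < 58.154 False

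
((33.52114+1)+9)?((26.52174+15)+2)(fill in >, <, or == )<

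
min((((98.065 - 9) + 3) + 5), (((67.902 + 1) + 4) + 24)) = 96.902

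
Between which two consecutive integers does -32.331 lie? -33 and -32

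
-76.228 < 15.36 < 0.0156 False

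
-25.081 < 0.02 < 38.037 True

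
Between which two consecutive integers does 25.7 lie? 25 and 26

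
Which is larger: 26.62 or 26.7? 26.7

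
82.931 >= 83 False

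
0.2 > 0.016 True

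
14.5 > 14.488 True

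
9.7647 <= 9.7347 False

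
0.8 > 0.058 True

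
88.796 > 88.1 True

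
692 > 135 True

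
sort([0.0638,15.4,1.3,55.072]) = [0.0638,1.3,15.4,55.072]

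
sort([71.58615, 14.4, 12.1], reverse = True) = [71.58615, 14.4, 12.1]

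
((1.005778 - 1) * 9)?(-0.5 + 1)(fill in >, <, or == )<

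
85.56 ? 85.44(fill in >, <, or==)>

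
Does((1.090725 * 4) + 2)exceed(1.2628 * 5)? Yes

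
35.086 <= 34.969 False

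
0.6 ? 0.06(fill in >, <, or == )>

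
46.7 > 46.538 True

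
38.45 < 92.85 True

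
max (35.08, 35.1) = 35.1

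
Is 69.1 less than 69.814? Yes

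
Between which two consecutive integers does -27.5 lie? -28 and -27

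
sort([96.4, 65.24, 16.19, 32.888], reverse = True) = [96.4, 65.24, 32.888, 16.19]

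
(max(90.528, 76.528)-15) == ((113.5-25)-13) False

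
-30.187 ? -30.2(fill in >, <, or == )>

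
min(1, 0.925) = 0.925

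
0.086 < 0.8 True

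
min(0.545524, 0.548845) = 0.545524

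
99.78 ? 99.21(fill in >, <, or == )>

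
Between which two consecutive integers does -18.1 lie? -19 and -18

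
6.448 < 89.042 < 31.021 False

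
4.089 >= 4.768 False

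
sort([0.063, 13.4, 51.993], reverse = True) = [51.993, 13.4, 0.063]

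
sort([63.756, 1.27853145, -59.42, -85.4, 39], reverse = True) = [63.756, 39, 1.27853145, -59.42, -85.4]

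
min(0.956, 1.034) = 0.956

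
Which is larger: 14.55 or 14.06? 14.55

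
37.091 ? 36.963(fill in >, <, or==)>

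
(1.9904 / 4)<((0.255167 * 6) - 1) True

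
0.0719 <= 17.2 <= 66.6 True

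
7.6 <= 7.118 False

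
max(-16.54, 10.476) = 10.476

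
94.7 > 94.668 True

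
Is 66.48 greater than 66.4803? No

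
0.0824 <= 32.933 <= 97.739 True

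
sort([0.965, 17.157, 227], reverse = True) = [227, 17.157, 0.965]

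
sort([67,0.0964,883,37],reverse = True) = [883,67,37,0.0964]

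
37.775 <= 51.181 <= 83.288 True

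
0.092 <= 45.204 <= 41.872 False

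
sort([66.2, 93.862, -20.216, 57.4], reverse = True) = [93.862, 66.2, 57.4, -20.216]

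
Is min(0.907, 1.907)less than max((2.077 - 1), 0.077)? Yes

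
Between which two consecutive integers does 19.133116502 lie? 19 and 20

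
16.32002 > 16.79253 False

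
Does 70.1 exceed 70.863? No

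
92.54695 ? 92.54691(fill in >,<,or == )>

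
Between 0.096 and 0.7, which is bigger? 0.7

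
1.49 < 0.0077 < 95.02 False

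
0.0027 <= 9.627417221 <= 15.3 True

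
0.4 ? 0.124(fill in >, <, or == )>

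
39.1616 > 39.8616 False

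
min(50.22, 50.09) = 50.09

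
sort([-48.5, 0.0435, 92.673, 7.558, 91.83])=[-48.5, 0.0435, 7.558, 91.83, 92.673]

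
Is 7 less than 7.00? No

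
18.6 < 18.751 True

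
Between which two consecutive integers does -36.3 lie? -37 and -36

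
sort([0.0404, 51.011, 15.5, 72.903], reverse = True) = [72.903, 51.011, 15.5, 0.0404]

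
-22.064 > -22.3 True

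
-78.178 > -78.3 True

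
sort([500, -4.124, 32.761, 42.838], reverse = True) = [500, 42.838, 32.761, -4.124]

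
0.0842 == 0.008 False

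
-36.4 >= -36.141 False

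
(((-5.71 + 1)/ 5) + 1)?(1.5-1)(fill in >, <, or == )<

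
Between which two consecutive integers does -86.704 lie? -87 and -86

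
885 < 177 False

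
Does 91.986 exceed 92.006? No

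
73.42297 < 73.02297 False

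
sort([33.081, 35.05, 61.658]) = [33.081, 35.05, 61.658]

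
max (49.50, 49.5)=49.5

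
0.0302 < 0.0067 False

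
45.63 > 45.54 True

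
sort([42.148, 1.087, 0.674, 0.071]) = [0.071, 0.674, 1.087, 42.148]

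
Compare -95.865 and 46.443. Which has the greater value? 46.443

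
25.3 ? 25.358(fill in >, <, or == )<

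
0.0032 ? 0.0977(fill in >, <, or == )<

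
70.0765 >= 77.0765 False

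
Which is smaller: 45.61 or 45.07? 45.07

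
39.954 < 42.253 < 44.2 True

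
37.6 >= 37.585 True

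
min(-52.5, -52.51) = -52.51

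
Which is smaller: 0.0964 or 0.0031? 0.0031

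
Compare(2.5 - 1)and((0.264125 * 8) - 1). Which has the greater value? (2.5 - 1)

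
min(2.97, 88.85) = 2.97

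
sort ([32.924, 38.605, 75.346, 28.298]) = [28.298, 32.924, 38.605, 75.346]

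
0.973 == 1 False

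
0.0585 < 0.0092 False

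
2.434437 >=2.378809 True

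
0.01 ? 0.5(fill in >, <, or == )<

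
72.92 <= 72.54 False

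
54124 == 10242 False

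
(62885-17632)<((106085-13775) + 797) True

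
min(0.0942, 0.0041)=0.0041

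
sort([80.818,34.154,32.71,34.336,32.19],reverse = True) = [80.818,34.336,34.154,32.71,32.19]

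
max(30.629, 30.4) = 30.629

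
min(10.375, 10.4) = 10.375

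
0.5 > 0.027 True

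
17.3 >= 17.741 False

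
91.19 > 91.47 False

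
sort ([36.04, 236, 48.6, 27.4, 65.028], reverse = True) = [236, 65.028, 48.6, 36.04, 27.4]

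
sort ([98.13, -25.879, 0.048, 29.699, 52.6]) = [-25.879, 0.048, 29.699, 52.6, 98.13]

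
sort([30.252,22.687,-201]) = [-201,22.687,30.252]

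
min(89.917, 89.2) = 89.2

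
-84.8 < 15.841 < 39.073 True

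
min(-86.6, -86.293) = -86.6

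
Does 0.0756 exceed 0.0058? Yes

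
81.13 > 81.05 True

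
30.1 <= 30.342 True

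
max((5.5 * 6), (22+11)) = 33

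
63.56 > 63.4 True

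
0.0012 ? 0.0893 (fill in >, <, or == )<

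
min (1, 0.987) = 0.987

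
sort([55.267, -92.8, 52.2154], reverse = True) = [55.267, 52.2154, -92.8]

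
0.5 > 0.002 True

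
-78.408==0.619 False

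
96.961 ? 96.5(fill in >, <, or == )>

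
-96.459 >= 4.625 False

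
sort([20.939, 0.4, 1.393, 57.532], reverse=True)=[57.532, 20.939, 1.393, 0.4]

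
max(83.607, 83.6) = 83.607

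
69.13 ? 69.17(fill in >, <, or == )<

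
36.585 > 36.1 True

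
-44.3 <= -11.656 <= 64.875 True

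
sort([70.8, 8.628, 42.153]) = [8.628, 42.153, 70.8]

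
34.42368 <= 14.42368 False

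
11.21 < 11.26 True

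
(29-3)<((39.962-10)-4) False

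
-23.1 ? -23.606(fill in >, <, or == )>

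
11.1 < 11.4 True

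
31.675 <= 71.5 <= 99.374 True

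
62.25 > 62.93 False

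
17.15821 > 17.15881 False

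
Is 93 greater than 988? No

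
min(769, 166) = 166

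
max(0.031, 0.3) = 0.3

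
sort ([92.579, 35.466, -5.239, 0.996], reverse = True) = [92.579, 35.466, 0.996, -5.239]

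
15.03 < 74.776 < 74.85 True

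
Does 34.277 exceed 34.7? No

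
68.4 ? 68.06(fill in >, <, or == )>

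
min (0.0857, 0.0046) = 0.0046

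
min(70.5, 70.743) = 70.5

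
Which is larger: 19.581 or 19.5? 19.581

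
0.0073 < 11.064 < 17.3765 True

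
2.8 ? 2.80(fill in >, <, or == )==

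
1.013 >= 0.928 True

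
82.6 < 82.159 False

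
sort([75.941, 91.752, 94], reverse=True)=[94, 91.752, 75.941]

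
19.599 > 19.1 True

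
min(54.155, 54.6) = 54.155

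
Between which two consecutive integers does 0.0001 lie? 0 and 1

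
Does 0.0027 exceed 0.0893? No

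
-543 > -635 True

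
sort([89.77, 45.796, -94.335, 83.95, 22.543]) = [-94.335, 22.543, 45.796, 83.95, 89.77]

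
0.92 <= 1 True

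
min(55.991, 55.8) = 55.8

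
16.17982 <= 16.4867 True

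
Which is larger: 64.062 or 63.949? 64.062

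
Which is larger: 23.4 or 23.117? 23.4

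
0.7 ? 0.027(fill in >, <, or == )>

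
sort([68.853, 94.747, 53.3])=[53.3, 68.853, 94.747]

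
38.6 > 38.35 True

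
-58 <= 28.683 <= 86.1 True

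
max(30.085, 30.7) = 30.7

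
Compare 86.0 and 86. They are equal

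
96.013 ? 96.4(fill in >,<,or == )<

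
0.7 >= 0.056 True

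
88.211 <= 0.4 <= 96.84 False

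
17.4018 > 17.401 True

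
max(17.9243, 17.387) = 17.9243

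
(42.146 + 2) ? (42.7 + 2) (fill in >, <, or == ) <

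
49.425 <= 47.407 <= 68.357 False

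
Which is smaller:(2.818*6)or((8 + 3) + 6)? (2.818*6)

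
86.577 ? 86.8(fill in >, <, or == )<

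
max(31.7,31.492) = 31.7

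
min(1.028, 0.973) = 0.973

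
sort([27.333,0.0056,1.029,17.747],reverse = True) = [27.333,17.747,1.029,0.0056]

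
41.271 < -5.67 False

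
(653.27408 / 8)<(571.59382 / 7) False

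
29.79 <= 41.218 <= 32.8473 False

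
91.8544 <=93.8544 True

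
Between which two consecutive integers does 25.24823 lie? 25 and 26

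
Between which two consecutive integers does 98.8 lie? 98 and 99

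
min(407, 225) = 225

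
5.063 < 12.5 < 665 True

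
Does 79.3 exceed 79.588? No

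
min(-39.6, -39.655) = -39.655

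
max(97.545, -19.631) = 97.545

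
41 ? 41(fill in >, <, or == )==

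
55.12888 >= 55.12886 True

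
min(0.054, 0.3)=0.054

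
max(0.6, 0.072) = 0.6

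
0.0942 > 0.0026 True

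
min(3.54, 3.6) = 3.54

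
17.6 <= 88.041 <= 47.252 False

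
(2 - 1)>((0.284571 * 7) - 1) True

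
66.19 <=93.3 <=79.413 False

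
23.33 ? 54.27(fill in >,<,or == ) <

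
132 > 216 False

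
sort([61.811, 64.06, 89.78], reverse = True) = [89.78, 64.06, 61.811]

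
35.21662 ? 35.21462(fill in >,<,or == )>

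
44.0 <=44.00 True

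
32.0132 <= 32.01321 True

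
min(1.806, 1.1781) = 1.1781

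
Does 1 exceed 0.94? Yes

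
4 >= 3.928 True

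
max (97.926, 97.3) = 97.926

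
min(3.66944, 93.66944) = 3.66944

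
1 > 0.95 True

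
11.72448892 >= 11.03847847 True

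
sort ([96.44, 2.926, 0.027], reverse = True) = [96.44, 2.926, 0.027]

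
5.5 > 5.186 True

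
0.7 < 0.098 False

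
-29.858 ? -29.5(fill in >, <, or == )<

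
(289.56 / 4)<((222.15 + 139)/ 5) False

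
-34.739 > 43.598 False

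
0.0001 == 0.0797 False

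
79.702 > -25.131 True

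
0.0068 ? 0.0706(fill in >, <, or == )<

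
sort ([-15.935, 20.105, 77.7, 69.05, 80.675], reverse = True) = [80.675, 77.7, 69.05, 20.105, -15.935]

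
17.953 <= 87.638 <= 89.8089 True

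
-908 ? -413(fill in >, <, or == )<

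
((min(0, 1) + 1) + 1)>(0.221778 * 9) True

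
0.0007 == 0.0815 False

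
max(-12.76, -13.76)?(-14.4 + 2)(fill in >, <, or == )<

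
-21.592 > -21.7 True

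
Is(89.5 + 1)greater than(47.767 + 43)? No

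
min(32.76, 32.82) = 32.76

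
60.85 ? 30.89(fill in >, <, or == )>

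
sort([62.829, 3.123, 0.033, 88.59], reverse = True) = [88.59, 62.829, 3.123, 0.033]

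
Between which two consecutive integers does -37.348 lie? -38 and -37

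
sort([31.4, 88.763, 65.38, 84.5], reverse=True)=[88.763, 84.5, 65.38, 31.4]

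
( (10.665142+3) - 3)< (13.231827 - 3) False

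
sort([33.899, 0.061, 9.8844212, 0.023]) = [0.023, 0.061, 9.8844212, 33.899]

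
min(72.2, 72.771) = 72.2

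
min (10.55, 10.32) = 10.32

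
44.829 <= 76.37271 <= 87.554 True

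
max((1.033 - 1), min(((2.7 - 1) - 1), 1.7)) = 0.7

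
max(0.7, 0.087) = 0.7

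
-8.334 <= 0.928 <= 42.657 True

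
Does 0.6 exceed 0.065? Yes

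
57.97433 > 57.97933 False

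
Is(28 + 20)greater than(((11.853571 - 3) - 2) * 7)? Yes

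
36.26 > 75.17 False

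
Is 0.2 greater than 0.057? Yes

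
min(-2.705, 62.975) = -2.705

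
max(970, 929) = 970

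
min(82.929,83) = 82.929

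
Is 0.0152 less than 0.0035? No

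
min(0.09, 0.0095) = 0.0095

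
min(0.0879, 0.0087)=0.0087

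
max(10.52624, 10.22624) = 10.52624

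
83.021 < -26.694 False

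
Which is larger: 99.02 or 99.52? 99.52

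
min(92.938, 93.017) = 92.938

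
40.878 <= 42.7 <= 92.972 True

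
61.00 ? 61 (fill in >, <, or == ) ==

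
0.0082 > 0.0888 False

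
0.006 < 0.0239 True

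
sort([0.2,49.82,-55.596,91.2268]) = [-55.596,0.2,49.82,91.2268]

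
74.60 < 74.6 False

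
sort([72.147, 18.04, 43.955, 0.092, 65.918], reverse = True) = [72.147, 65.918, 43.955, 18.04, 0.092]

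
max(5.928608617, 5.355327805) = 5.928608617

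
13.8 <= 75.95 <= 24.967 False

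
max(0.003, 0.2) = 0.2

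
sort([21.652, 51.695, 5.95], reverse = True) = [51.695, 21.652, 5.95]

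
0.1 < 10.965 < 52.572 True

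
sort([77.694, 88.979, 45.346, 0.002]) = [0.002, 45.346, 77.694, 88.979]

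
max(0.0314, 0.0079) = 0.0314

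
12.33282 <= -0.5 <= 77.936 False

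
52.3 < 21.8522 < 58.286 False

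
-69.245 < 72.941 True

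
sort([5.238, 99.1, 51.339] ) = [5.238, 51.339, 99.1]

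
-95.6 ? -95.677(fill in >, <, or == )>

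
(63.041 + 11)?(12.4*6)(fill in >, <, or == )<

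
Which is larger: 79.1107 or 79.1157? 79.1157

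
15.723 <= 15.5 False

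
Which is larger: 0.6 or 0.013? 0.6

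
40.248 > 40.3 False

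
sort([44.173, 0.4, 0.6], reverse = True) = [44.173, 0.6, 0.4]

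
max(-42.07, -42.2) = -42.07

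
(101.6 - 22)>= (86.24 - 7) True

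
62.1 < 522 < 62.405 False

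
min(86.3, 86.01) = 86.01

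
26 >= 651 False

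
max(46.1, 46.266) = 46.266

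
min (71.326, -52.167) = -52.167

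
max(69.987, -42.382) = 69.987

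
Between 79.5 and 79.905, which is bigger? 79.905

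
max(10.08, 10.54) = 10.54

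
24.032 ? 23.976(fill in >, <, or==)>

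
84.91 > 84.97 False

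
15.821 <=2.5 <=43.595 False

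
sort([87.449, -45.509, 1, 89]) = [-45.509, 1, 87.449, 89]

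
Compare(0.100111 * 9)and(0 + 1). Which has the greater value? (0 + 1)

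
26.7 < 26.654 False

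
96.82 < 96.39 False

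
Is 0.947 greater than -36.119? Yes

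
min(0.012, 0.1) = 0.012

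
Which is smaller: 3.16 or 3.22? 3.16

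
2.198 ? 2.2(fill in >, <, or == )<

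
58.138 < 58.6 True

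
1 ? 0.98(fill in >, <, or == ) >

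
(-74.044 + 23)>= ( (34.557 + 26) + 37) False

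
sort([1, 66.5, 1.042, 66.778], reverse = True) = [66.778, 66.5, 1.042, 1]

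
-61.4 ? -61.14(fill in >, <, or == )<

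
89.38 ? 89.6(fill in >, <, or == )<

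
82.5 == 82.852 False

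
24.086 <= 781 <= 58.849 False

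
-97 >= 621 False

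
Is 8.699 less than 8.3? No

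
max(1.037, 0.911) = 1.037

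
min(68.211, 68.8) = 68.211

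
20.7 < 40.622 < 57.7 True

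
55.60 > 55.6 False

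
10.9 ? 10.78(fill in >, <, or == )>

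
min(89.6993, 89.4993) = 89.4993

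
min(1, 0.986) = 0.986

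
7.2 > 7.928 False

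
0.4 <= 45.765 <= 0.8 False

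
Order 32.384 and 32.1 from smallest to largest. 32.1,32.384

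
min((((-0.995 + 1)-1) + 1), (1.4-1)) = 0.005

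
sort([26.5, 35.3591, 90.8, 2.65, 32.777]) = [2.65, 26.5, 32.777, 35.3591, 90.8]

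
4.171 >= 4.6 False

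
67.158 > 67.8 False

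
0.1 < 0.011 False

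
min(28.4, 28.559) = 28.4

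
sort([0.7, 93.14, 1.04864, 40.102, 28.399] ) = [0.7, 1.04864, 28.399, 40.102, 93.14]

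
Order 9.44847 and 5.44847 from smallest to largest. 5.44847, 9.44847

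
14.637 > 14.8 False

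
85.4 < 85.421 True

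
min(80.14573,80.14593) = 80.14573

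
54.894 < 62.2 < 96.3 True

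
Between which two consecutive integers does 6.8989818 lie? 6 and 7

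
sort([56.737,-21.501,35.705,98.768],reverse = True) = [98.768,56.737,35.705,-21.501]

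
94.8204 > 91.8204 True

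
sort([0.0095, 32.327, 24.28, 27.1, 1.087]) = [0.0095, 1.087, 24.28, 27.1, 32.327]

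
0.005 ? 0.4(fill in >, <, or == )<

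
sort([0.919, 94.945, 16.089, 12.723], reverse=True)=[94.945, 16.089, 12.723, 0.919]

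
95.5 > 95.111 True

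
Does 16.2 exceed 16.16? Yes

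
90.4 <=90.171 False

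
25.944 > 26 False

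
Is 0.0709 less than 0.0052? No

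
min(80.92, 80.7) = 80.7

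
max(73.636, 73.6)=73.636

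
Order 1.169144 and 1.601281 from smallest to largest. 1.169144, 1.601281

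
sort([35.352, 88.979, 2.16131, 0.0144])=[0.0144, 2.16131, 35.352, 88.979]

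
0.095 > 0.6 False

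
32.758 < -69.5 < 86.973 False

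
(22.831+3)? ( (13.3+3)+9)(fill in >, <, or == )>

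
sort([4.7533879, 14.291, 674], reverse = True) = [674, 14.291, 4.7533879]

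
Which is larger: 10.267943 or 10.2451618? 10.267943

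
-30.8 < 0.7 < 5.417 True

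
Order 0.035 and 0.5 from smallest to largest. 0.035, 0.5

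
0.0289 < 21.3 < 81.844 True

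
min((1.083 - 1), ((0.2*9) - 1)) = 0.083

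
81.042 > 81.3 False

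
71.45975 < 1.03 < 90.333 False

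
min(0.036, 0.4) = 0.036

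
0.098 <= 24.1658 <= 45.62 True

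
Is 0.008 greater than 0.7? No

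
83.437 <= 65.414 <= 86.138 False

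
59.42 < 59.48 True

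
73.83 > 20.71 True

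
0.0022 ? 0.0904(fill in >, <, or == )<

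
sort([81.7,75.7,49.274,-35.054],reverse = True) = [81.7,75.7,49.274,-35.054]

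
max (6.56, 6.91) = 6.91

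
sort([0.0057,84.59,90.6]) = [0.0057,84.59,90.6]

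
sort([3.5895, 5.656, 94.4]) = [3.5895, 5.656, 94.4]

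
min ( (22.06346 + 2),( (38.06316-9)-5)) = 24.06316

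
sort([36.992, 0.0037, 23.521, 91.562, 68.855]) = [0.0037, 23.521, 36.992, 68.855, 91.562]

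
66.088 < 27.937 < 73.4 False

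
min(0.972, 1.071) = 0.972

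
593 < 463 False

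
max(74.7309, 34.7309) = 74.7309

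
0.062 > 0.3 False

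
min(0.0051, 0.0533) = 0.0051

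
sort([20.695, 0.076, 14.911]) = [0.076, 14.911, 20.695]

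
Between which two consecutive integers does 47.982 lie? 47 and 48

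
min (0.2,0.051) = 0.051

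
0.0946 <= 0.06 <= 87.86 False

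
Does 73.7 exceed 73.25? Yes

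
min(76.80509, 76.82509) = 76.80509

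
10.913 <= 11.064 True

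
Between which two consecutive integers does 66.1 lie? 66 and 67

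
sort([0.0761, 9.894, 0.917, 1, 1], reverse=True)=[9.894, 1, 1, 0.917, 0.0761]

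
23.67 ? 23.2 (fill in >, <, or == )>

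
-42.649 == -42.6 False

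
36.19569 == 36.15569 False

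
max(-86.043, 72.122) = 72.122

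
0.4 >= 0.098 True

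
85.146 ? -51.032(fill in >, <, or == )>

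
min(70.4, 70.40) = 70.4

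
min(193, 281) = 193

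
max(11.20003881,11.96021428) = 11.96021428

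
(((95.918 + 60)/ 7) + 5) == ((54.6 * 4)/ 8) False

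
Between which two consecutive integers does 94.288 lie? 94 and 95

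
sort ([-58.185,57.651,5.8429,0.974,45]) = [-58.185,0.974,5.8429,45,57.651]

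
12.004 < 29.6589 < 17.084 False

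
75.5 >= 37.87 True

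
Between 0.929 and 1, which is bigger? 1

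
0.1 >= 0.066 True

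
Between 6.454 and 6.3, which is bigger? 6.454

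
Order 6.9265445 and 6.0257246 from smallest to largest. 6.0257246, 6.9265445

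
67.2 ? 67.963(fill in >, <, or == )<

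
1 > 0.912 True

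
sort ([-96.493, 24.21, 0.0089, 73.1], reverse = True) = [73.1, 24.21, 0.0089, -96.493]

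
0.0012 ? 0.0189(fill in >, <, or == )<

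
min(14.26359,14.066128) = 14.066128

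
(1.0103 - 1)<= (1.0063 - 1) False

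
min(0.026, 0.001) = 0.001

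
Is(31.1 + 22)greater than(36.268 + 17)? No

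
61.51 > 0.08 True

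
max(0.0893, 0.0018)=0.0893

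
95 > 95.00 False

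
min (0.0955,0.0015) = 0.0015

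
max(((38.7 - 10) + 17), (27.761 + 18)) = 45.761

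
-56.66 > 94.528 False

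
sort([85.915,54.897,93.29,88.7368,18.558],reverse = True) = [93.29,88.7368,85.915,54.897,18.558]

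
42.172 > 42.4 False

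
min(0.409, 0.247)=0.247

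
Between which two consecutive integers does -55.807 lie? -56 and -55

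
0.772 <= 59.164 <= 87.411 True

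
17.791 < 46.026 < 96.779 True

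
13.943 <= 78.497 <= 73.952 False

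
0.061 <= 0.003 False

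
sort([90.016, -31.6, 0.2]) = [-31.6, 0.2, 90.016]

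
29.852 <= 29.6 False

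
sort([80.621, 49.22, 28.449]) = [28.449, 49.22, 80.621]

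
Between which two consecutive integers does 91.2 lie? 91 and 92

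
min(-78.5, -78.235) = -78.5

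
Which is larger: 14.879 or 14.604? 14.879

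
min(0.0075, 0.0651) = 0.0075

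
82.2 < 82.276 True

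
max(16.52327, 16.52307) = 16.52327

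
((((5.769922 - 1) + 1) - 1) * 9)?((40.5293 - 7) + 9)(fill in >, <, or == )>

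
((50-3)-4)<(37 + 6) False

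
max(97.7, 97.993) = 97.993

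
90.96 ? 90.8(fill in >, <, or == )>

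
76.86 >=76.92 False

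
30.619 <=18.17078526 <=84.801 False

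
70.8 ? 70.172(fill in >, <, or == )>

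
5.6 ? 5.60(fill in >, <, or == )==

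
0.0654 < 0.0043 False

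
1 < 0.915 False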